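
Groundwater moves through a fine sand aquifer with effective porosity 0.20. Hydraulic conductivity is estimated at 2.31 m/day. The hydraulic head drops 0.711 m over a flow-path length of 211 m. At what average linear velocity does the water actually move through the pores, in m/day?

Hydraulic gradient i = Δh / L = 0.711 / 211 = 0.003370.
Darcy flux q = K · i = 2.310 × 0.003370 = 0.007784 m/day.
Seepage velocity v = q / n_e = 0.007784 / 0.20 = 0.03892 m/day.

0.0389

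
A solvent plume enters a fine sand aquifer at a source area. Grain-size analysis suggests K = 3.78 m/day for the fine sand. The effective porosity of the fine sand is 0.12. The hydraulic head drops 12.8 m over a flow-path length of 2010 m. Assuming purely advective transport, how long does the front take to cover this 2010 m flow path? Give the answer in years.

27.4

Hydraulic gradient i = Δh / L = 12.8 / 2010 = 0.006368.
Darcy flux q = K · i = 3.780 × 0.006368 = 0.02407 m/day.
Seepage velocity v = q / n_e = 0.02407 / 0.12 = 0.2006 m/day.
Travel time t = L / v = 2010 / 0.2006 = 10020 days = 27.43 years.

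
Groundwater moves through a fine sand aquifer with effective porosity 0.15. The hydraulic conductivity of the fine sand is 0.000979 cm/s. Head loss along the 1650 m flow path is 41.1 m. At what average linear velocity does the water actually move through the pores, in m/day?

Convert K: 0.000979 cm/s × 864 = 0.8459 m/day.
Hydraulic gradient i = Δh / L = 41.1 / 1650 = 0.02491.
Darcy flux q = K · i = 0.8459 × 0.02491 = 0.02107 m/day.
Seepage velocity v = q / n_e = 0.02107 / 0.15 = 0.1405 m/day.

0.140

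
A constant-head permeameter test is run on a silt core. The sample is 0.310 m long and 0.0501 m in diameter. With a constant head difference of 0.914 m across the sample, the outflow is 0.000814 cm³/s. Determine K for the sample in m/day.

Cross-sectional area A = π·(d/2)² = π × (0.0501/2)² = 0.001971 m².
Convert discharge: 0.000814 cm³/s = 8.140e-10 m³/s.
Darcy's law rearranged: K = Q·L / (A·Δh) = 8.140e-10 × 0.310 / (0.001971 × 0.914) = 1.400e-07 m/s = 0.01210 m/day.

0.0121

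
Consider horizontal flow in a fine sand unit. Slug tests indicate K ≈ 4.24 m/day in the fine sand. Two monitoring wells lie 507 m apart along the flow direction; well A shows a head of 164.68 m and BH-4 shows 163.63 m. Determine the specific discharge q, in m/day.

0.00878

Hydraulic gradient i = (164.68 − 163.63) / 507 = 1.05 / 507 = 0.002071.
Specific discharge q = K · i = 4.240 × 0.002071 = 0.008781 m/day.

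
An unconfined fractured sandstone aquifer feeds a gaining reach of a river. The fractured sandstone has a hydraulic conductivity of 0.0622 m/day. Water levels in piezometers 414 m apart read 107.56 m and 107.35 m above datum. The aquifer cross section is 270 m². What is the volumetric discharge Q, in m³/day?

0.00852

Hydraulic gradient i = (107.56 − 107.35) / 414 = 0.21 / 414 = 0.0005072.
Darcy's law: Q = K · A · i = 0.06220 × 270.0 × 0.0005072 = 0.008519 m³/day.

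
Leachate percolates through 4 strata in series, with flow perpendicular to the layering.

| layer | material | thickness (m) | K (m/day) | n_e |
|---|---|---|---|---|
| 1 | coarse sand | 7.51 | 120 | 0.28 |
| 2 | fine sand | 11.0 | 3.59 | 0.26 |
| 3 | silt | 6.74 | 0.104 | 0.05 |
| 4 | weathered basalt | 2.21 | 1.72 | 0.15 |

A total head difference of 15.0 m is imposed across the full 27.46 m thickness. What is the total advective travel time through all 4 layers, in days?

With flow normal to the layers, continuity requires the same specific discharge q through every layer.
Σ(b_i/K_i) = 7.51/120 + 11.0/3.59 + 6.74/0.104 + 2.21/1.72 = 69.22 d.
q = Δh / Σ(b_i/K_i) = 15.0 / 69.22 = 0.2167 m/day.
In each layer the seepage velocity is v_i = q/n_i, so the layer transit time is t_i = b_i·n_i / q:
  layer 1 (coarse sand): t_1 = 7.51 × 0.28 / 0.2167 = 9.704 d
  layer 2 (fine sand): t_2 = 11.0 × 0.26 / 0.2167 = 13.20 d
  layer 3 (silt): t_3 = 6.74 × 0.05 / 0.2167 = 1.555 d
  layer 4 (weathered basalt): t_4 = 2.21 × 0.15 / 0.2167 = 1.530 d
Total t = Σ t_i = 25.99 days.

26.0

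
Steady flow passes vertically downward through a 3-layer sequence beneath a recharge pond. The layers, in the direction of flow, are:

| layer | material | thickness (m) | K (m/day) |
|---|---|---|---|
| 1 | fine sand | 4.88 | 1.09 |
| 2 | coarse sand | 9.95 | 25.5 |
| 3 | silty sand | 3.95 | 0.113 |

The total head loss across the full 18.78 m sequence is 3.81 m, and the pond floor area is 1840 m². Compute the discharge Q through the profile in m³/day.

176

Flow is perpendicular to layering, so the layers act in series and the equivalent K is the thickness-weighted harmonic mean.
Total thickness L = 4.88 + 9.95 + 3.95 = 18.78 m.
Σ(b_i/K_i) = 4.88/1.09 + 9.95/25.5 + 3.95/0.113 = 39.82 d.
K_eq = L / Σ(b_i/K_i) = 18.78 / 39.82 = 0.4716 m/day.
Q = K_eq · A · (Δh/L) = 0.4716 × 1840 × (3.81/18.78) = 176.0 m³/day.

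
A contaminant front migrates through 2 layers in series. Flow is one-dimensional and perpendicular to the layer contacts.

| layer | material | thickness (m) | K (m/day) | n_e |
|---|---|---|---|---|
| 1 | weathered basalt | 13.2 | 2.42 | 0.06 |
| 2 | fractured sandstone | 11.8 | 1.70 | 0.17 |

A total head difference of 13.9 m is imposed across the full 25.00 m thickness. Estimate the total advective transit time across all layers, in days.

With flow normal to the layers, continuity requires the same specific discharge q through every layer.
Σ(b_i/K_i) = 13.2/2.42 + 11.8/1.70 = 12.40 d.
q = Δh / Σ(b_i/K_i) = 13.9 / 12.40 = 1.121 m/day.
In each layer the seepage velocity is v_i = q/n_i, so the layer transit time is t_i = b_i·n_i / q:
  layer 1 (weathered basalt): t_1 = 13.2 × 0.06 / 1.121 = 0.7063 d
  layer 2 (fractured sandstone): t_2 = 11.8 × 0.17 / 1.121 = 1.789 d
Total t = Σ t_i = 2.495 days.

2.50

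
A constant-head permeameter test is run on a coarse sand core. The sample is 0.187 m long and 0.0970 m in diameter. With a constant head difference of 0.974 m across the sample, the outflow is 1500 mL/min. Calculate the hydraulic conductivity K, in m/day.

Cross-sectional area A = π·(d/2)² = π × (0.0970/2)² = 0.007390 m².
Convert discharge: 1500 mL/min = 2.500e-05 m³/s.
Darcy's law rearranged: K = Q·L / (A·Δh) = 2.500e-05 × 0.187 / (0.007390 × 0.974) = 0.0006495 m/s = 56.12 m/day.

56.1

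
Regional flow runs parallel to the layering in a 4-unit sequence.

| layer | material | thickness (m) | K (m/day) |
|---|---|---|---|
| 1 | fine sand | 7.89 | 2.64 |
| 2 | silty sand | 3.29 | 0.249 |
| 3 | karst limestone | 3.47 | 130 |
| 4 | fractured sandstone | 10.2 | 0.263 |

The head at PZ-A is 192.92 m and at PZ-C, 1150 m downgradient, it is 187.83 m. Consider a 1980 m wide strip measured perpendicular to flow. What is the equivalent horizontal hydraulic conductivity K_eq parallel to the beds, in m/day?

Flow is parallel to layering, so each bed carries its own Darcy discharge and the transmissivities add.
Σ(K_i·b_i) = 2.64×7.89 + 0.249×3.29 + 130×3.47 + 0.263×10.2 = 475.4 m²/day.
Total thickness b = 24.85 m, so K_eq = Σ(K_i·b_i)/b = 19.13 m/day.

19.1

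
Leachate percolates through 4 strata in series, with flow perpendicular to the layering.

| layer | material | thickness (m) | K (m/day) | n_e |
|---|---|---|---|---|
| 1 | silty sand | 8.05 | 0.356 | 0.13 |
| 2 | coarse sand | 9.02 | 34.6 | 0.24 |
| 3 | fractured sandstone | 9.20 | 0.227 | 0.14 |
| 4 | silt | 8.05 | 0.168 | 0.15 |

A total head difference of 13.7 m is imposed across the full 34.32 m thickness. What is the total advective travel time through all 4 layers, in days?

46.4

With flow normal to the layers, continuity requires the same specific discharge q through every layer.
Σ(b_i/K_i) = 8.05/0.356 + 9.02/34.6 + 9.20/0.227 + 8.05/0.168 = 111.3 d.
q = Δh / Σ(b_i/K_i) = 13.7 / 111.3 = 0.1231 m/day.
In each layer the seepage velocity is v_i = q/n_i, so the layer transit time is t_i = b_i·n_i / q:
  layer 1 (silty sand): t_1 = 8.05 × 0.13 / 0.1231 = 8.503 d
  layer 2 (coarse sand): t_2 = 9.02 × 0.24 / 0.1231 = 17.59 d
  layer 3 (fractured sandstone): t_3 = 9.20 × 0.14 / 0.1231 = 10.47 d
  layer 4 (silt): t_4 = 8.05 × 0.15 / 0.1231 = 9.811 d
Total t = Σ t_i = 46.37 days.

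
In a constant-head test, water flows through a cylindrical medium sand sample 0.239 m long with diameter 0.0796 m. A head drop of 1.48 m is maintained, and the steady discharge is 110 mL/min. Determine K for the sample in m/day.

Cross-sectional area A = π·(d/2)² = π × (0.0796/2)² = 0.004976 m².
Convert discharge: 110 mL/min = 1.833e-06 m³/s.
Darcy's law rearranged: K = Q·L / (A·Δh) = 1.833e-06 × 0.239 / (0.004976 × 1.48) = 5.949e-05 m/s = 5.140 m/day.

5.14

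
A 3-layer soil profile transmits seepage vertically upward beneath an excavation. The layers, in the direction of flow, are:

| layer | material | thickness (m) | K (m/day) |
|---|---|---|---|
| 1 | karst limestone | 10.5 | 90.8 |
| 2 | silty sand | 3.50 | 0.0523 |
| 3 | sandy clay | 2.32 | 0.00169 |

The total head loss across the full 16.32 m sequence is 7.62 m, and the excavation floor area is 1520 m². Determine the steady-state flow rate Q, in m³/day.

Flow is perpendicular to layering, so the layers act in series and the equivalent K is the thickness-weighted harmonic mean.
Total thickness L = 10.5 + 3.50 + 2.32 = 16.32 m.
Σ(b_i/K_i) = 10.5/90.8 + 3.50/0.0523 + 2.32/0.00169 = 1440 d.
K_eq = L / Σ(b_i/K_i) = 16.32 / 1440 = 0.01133 m/day.
Q = K_eq · A · (Δh/L) = 0.01133 × 1520 × (7.62/16.32) = 8.044 m³/day.

8.04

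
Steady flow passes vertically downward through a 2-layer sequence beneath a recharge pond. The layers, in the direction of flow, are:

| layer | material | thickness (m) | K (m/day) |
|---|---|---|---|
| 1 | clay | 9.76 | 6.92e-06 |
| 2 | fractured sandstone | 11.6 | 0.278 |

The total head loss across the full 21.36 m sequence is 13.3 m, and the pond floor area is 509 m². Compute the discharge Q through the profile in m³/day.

0.00480

Flow is perpendicular to layering, so the layers act in series and the equivalent K is the thickness-weighted harmonic mean.
Total thickness L = 9.76 + 11.6 = 21.36 m.
Σ(b_i/K_i) = 9.76/6.92e-06 + 11.6/0.278 = 1.410e+06 d.
K_eq = L / Σ(b_i/K_i) = 21.36 / 1.410e+06 = 1.514e-05 m/day.
Q = K_eq · A · (Δh/L) = 1.514e-05 × 509 × (13.3/21.36) = 0.004800 m³/day.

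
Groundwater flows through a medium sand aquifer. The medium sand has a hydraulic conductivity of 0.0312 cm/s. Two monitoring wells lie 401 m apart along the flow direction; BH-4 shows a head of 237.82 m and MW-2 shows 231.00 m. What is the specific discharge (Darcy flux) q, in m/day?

0.458

Convert K: 0.0312 cm/s × 864 = 26.96 m/day.
Hydraulic gradient i = (237.82 − 231.00) / 401 = 6.82 / 401 = 0.01701.
Specific discharge q = K · i = 26.96 × 0.01701 = 0.4585 m/day.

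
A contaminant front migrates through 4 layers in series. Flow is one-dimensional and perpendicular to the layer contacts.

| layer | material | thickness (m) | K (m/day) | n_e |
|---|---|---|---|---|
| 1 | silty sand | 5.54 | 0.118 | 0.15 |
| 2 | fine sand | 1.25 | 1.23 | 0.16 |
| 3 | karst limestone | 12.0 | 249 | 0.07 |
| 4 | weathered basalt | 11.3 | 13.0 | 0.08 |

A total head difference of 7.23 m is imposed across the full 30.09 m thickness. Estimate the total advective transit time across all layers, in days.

18.8

With flow normal to the layers, continuity requires the same specific discharge q through every layer.
Σ(b_i/K_i) = 5.54/0.118 + 1.25/1.23 + 12.0/249 + 11.3/13.0 = 48.88 d.
q = Δh / Σ(b_i/K_i) = 7.23 / 48.88 = 0.1479 m/day.
In each layer the seepage velocity is v_i = q/n_i, so the layer transit time is t_i = b_i·n_i / q:
  layer 1 (silty sand): t_1 = 5.54 × 0.15 / 0.1479 = 5.618 d
  layer 2 (fine sand): t_2 = 1.25 × 0.16 / 0.1479 = 1.352 d
  layer 3 (karst limestone): t_3 = 12.0 × 0.07 / 0.1479 = 5.679 d
  layer 4 (weathered basalt): t_4 = 11.3 × 0.08 / 0.1479 = 6.112 d
Total t = Σ t_i = 18.76 days.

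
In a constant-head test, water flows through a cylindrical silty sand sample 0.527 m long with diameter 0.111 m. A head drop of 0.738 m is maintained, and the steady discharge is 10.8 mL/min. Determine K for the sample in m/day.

Cross-sectional area A = π·(d/2)² = π × (0.111/2)² = 0.009677 m².
Convert discharge: 10.8 mL/min = 1.800e-07 m³/s.
Darcy's law rearranged: K = Q·L / (A·Δh) = 1.800e-07 × 0.527 / (0.009677 × 0.738) = 1.328e-05 m/s = 1.148 m/day.

1.15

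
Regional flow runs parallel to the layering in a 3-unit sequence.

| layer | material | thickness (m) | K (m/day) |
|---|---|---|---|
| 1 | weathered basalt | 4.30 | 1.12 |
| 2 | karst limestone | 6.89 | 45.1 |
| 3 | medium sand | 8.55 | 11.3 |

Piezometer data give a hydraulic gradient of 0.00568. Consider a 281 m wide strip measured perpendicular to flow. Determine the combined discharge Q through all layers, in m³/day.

Flow is parallel to layering, so each bed carries its own Darcy discharge and the transmissivities add.
Σ(K_i·b_i) = 1.12×4.30 + 45.1×6.89 + 11.3×8.55 = 412.2 m²/day.
Hydraulic gradient i = 0.00568.
Q = Σ(K_i·b_i) · W · i = 412.2 × 281 × 0.005680 = 657.9 m³/day.

658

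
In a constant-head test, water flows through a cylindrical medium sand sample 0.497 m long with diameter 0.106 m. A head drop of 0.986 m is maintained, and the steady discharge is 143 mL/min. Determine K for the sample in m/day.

11.8

Cross-sectional area A = π·(d/2)² = π × (0.106/2)² = 0.008825 m².
Convert discharge: 143 mL/min = 2.383e-06 m³/s.
Darcy's law rearranged: K = Q·L / (A·Δh) = 2.383e-06 × 0.497 / (0.008825 × 0.986) = 0.0001361 m/s = 11.76 m/day.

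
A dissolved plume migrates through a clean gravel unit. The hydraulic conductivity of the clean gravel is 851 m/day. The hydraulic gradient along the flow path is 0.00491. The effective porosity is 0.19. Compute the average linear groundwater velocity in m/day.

Hydraulic gradient i = 0.00491.
Darcy flux q = K · i = 851.0 × 0.004910 = 4.178 m/day.
Seepage velocity v = q / n_e = 4.178 / 0.19 = 21.99 m/day.

22.0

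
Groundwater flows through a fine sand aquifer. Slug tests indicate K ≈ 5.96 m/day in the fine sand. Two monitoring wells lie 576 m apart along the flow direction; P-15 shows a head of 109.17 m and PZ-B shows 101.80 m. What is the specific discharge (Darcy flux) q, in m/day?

0.0763

Hydraulic gradient i = (109.17 − 101.80) / 576 = 7.37 / 576 = 0.01280.
Specific discharge q = K · i = 5.960 × 0.01280 = 0.07626 m/day.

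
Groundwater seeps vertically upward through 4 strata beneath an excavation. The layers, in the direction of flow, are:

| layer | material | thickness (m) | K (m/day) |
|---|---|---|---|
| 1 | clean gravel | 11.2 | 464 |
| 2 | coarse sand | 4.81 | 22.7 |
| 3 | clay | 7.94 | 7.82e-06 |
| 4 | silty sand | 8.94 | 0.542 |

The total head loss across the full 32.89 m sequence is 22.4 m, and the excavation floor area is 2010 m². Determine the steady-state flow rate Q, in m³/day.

Flow is perpendicular to layering, so the layers act in series and the equivalent K is the thickness-weighted harmonic mean.
Total thickness L = 11.2 + 4.81 + 7.94 + 8.94 = 32.89 m.
Σ(b_i/K_i) = 11.2/464 + 4.81/22.7 + 7.94/7.82e-06 + 8.94/0.542 = 1.015e+06 d.
K_eq = L / Σ(b_i/K_i) = 32.89 / 1.015e+06 = 3.239e-05 m/day.
Q = K_eq · A · (Δh/L) = 3.239e-05 × 2010 × (22.4/32.89) = 0.04434 m³/day.

0.0443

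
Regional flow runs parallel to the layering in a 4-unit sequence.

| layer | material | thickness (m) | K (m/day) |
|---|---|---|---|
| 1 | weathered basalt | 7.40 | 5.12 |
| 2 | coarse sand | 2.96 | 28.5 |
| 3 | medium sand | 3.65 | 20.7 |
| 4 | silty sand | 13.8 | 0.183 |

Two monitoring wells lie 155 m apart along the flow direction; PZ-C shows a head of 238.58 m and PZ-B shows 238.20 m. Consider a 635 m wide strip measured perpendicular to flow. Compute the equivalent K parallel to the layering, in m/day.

Flow is parallel to layering, so each bed carries its own Darcy discharge and the transmissivities add.
Σ(K_i·b_i) = 5.12×7.40 + 28.5×2.96 + 20.7×3.65 + 0.183×13.8 = 200.3 m²/day.
Total thickness b = 27.81 m, so K_eq = Σ(K_i·b_i)/b = 7.203 m/day.

7.20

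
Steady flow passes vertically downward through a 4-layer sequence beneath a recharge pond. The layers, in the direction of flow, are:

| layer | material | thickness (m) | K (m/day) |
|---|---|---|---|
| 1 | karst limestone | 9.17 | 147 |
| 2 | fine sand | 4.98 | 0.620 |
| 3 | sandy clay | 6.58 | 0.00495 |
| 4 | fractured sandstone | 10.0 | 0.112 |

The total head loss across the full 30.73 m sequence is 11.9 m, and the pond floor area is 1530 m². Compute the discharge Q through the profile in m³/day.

12.8

Flow is perpendicular to layering, so the layers act in series and the equivalent K is the thickness-weighted harmonic mean.
Total thickness L = 9.17 + 4.98 + 6.58 + 10.0 = 30.73 m.
Σ(b_i/K_i) = 9.17/147 + 4.98/0.620 + 6.58/0.00495 + 10.0/0.112 = 1427 d.
K_eq = L / Σ(b_i/K_i) = 30.73 / 1427 = 0.02154 m/day.
Q = K_eq · A · (Δh/L) = 0.02154 × 1530 × (11.9/30.73) = 12.76 m³/day.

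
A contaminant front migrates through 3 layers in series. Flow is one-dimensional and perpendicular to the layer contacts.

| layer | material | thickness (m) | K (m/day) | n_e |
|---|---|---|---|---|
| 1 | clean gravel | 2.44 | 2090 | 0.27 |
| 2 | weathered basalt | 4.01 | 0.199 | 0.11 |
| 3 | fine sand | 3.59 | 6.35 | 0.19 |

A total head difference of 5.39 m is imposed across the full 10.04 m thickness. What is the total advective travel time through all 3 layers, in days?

With flow normal to the layers, continuity requires the same specific discharge q through every layer.
Σ(b_i/K_i) = 2.44/2090 + 4.01/0.199 + 3.59/6.35 = 20.72 d.
q = Δh / Σ(b_i/K_i) = 5.39 / 20.72 = 0.2602 m/day.
In each layer the seepage velocity is v_i = q/n_i, so the layer transit time is t_i = b_i·n_i / q:
  layer 1 (clean gravel): t_1 = 2.44 × 0.27 / 0.2602 = 2.532 d
  layer 2 (weathered basalt): t_2 = 4.01 × 0.11 / 0.2602 = 1.695 d
  layer 3 (fine sand): t_3 = 3.59 × 0.19 / 0.2602 = 2.622 d
Total t = Σ t_i = 6.849 days.

6.85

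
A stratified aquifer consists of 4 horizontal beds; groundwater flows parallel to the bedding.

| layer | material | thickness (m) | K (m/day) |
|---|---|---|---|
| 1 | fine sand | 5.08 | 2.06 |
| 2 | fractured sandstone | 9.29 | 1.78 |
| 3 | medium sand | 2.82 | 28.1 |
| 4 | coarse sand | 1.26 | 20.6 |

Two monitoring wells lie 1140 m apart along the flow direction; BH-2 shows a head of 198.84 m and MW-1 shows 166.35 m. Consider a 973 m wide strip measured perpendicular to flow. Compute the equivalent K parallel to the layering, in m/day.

7.17

Flow is parallel to layering, so each bed carries its own Darcy discharge and the transmissivities add.
Σ(K_i·b_i) = 2.06×5.08 + 1.78×9.29 + 28.1×2.82 + 20.6×1.26 = 132.2 m²/day.
Total thickness b = 18.45 m, so K_eq = Σ(K_i·b_i)/b = 7.165 m/day.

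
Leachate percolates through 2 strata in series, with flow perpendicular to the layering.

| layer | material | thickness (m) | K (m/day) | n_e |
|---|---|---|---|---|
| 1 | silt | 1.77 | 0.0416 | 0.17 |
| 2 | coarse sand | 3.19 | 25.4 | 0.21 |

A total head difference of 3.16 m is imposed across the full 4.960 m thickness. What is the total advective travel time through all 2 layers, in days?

With flow normal to the layers, continuity requires the same specific discharge q through every layer.
Σ(b_i/K_i) = 1.77/0.0416 + 3.19/25.4 = 42.67 d.
q = Δh / Σ(b_i/K_i) = 3.16 / 42.67 = 0.07405 m/day.
In each layer the seepage velocity is v_i = q/n_i, so the layer transit time is t_i = b_i·n_i / q:
  layer 1 (silt): t_1 = 1.77 × 0.17 / 0.07405 = 4.063 d
  layer 2 (coarse sand): t_2 = 3.19 × 0.21 / 0.07405 = 9.047 d
Total t = Σ t_i = 13.11 days.

13.1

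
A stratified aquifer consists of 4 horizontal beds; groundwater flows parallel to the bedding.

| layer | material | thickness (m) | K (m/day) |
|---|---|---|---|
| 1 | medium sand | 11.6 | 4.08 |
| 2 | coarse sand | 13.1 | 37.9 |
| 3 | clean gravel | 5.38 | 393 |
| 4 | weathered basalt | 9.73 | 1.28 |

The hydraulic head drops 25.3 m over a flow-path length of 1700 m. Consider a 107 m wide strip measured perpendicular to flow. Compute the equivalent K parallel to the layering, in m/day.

67.1

Flow is parallel to layering, so each bed carries its own Darcy discharge and the transmissivities add.
Σ(K_i·b_i) = 4.08×11.6 + 37.9×13.1 + 393×5.38 + 1.28×9.73 = 2671 m²/day.
Total thickness b = 39.81 m, so K_eq = Σ(K_i·b_i)/b = 67.08 m/day.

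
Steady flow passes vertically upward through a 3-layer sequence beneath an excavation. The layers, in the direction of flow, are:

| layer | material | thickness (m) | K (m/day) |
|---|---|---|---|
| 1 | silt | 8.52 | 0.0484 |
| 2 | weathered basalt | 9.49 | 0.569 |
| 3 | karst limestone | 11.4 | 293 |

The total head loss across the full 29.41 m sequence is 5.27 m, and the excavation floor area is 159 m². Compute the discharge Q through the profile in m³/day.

Flow is perpendicular to layering, so the layers act in series and the equivalent K is the thickness-weighted harmonic mean.
Total thickness L = 8.52 + 9.49 + 11.4 = 29.41 m.
Σ(b_i/K_i) = 8.52/0.0484 + 9.49/0.569 + 11.4/293 = 192.8 d.
K_eq = L / Σ(b_i/K_i) = 29.41 / 192.8 = 0.1526 m/day.
Q = K_eq · A · (Δh/L) = 0.1526 × 159 × (5.27/29.41) = 4.347 m³/day.

4.35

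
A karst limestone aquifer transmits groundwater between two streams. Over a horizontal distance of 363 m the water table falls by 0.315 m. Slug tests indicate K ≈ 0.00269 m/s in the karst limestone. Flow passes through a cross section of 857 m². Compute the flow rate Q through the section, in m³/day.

173

Convert K: 0.00269 m/s × 86400 = 232.4 m/day.
Hydraulic gradient i = Δh / L = 0.315 / 363 = 0.0008678.
Darcy's law: Q = K · A · i = 232.4 × 857.0 × 0.0008678 = 172.8 m³/day.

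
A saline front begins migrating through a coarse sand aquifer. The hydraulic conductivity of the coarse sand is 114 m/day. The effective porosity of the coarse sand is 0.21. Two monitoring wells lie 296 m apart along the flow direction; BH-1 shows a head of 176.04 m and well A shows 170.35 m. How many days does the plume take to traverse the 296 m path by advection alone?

Hydraulic gradient i = (176.04 − 170.35) / 296 = 5.69 / 296 = 0.01922.
Darcy flux q = K · i = 114.0 × 0.01922 = 2.191 m/day.
Seepage velocity v = q / n_e = 2.191 / 0.21 = 10.44 m/day.
Travel time t = L / v = 296 / 10.44 = 28.37 days.

28.4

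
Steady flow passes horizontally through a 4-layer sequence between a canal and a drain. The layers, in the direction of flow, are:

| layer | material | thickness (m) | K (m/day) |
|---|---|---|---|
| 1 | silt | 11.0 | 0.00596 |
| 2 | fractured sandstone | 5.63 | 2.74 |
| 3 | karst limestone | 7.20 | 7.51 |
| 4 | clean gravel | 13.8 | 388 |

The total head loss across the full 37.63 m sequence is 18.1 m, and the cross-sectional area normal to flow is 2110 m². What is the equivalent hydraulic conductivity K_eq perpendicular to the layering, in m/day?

Flow is perpendicular to layering, so the layers act in series and the equivalent K is the thickness-weighted harmonic mean.
Total thickness L = 11.0 + 5.63 + 7.20 + 13.8 = 37.63 m.
Σ(b_i/K_i) = 11.0/0.00596 + 5.63/2.74 + 7.20/7.51 + 13.8/388 = 1849 d.
K_eq = L / Σ(b_i/K_i) = 37.63 / 1849 = 0.02035 m/day.

0.0204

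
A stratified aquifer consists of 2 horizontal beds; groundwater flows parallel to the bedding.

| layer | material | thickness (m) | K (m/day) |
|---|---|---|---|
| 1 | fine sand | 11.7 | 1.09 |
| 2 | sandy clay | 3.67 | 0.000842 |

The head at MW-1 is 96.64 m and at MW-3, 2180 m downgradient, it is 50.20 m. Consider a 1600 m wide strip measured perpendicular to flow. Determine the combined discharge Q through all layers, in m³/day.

435

Flow is parallel to layering, so each bed carries its own Darcy discharge and the transmissivities add.
Σ(K_i·b_i) = 1.09×11.7 + 0.000842×3.67 = 12.76 m²/day.
Hydraulic gradient i = (96.64 − 50.20) / 2180 = 46.44 / 2180 = 0.02130.
Q = Σ(K_i·b_i) · W · i = 12.76 × 1600 × 0.02130 = 434.8 m³/day.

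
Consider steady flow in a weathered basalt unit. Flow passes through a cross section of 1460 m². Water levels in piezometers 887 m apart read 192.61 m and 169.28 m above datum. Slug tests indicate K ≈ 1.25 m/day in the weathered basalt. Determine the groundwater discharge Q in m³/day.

Hydraulic gradient i = (192.61 − 169.28) / 887 = 23.33 / 887 = 0.02630.
Darcy's law: Q = K · A · i = 1.250 × 1460 × 0.02630 = 48.00 m³/day.

48.0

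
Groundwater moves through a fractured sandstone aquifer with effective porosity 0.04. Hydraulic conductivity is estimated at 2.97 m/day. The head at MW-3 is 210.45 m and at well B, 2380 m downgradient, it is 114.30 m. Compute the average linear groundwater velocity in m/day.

3.00

Hydraulic gradient i = (210.45 − 114.30) / 2380 = 96.15 / 2380 = 0.04040.
Darcy flux q = K · i = 2.970 × 0.04040 = 0.1200 m/day.
Seepage velocity v = q / n_e = 0.1200 / 0.04 = 3.000 m/day.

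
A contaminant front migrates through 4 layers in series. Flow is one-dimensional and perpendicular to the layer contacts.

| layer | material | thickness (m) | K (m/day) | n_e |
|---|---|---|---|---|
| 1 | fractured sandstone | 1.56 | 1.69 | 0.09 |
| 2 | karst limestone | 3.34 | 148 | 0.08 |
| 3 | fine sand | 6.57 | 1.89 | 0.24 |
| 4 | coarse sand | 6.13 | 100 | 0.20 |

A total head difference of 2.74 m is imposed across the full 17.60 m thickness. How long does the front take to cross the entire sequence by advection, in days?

With flow normal to the layers, continuity requires the same specific discharge q through every layer.
Σ(b_i/K_i) = 1.56/1.69 + 3.34/148 + 6.57/1.89 + 6.13/100 = 4.483 d.
q = Δh / Σ(b_i/K_i) = 2.74 / 4.483 = 0.6112 m/day.
In each layer the seepage velocity is v_i = q/n_i, so the layer transit time is t_i = b_i·n_i / q:
  layer 1 (fractured sandstone): t_1 = 1.56 × 0.09 / 0.6112 = 0.2297 d
  layer 2 (karst limestone): t_2 = 3.34 × 0.08 / 0.6112 = 0.4372 d
  layer 3 (fine sand): t_3 = 6.57 × 0.24 / 0.6112 = 2.580 d
  layer 4 (coarse sand): t_4 = 6.13 × 0.20 / 0.6112 = 2.006 d
Total t = Σ t_i = 5.253 days.

5.25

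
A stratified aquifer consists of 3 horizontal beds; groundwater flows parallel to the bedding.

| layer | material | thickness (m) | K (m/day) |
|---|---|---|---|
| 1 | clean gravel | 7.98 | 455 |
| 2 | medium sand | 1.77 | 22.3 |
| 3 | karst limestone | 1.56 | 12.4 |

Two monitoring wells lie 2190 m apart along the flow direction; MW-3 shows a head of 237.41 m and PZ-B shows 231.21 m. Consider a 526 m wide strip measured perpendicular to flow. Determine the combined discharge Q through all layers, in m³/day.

5490

Flow is parallel to layering, so each bed carries its own Darcy discharge and the transmissivities add.
Σ(K_i·b_i) = 455×7.98 + 22.3×1.77 + 12.4×1.56 = 3690 m²/day.
Hydraulic gradient i = (237.41 − 231.21) / 2190 = 6.2 / 2190 = 0.002831.
Q = Σ(K_i·b_i) · W · i = 3690 × 526 × 0.002831 = 5494 m³/day.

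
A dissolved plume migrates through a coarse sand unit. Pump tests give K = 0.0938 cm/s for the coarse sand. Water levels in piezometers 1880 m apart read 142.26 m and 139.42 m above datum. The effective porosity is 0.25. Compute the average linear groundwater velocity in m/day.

0.490

Convert K: 0.0938 cm/s × 864 = 81.04 m/day.
Hydraulic gradient i = (142.26 − 139.42) / 1880 = 2.84 / 1880 = 0.001511.
Darcy flux q = K · i = 81.04 × 0.001511 = 0.1224 m/day.
Seepage velocity v = q / n_e = 0.1224 / 0.25 = 0.4897 m/day.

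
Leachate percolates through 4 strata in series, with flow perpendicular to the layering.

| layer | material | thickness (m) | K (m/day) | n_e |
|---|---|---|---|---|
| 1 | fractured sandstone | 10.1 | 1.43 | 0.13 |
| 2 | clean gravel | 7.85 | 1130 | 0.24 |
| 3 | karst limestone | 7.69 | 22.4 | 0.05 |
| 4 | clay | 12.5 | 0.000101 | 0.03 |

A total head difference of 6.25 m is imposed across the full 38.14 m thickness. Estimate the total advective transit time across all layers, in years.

215

With flow normal to the layers, continuity requires the same specific discharge q through every layer.
Σ(b_i/K_i) = 10.1/1.43 + 7.85/1130 + 7.69/22.4 + 12.5/0.000101 = 1.238e+05 d.
q = Δh / Σ(b_i/K_i) = 6.25 / 1.238e+05 = 5.050e-05 m/day.
In each layer the seepage velocity is v_i = q/n_i, so the layer transit time is t_i = b_i·n_i / q:
  layer 1 (fractured sandstone): t_1 = 10.1 × 0.13 / 5.050e-05 = 26002 d
  layer 2 (clean gravel): t_2 = 7.85 × 0.24 / 5.050e-05 = 37309 d
  layer 3 (karst limestone): t_3 = 7.69 × 0.05 / 5.050e-05 = 7614 d
  layer 4 (clay): t_4 = 12.5 × 0.03 / 5.050e-05 = 7426 d
Total t = Σ t_i = 78351 days = 214.5 years.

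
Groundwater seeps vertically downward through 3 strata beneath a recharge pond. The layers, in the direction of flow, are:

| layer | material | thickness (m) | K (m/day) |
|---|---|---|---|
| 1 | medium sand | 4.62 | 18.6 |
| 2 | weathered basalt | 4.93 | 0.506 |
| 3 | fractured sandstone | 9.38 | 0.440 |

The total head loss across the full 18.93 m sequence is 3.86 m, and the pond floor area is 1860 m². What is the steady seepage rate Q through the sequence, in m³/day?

Flow is perpendicular to layering, so the layers act in series and the equivalent K is the thickness-weighted harmonic mean.
Total thickness L = 4.62 + 4.93 + 9.38 = 18.93 m.
Σ(b_i/K_i) = 4.62/18.6 + 4.93/0.506 + 9.38/0.440 = 31.31 d.
K_eq = L / Σ(b_i/K_i) = 18.93 / 31.31 = 0.6046 m/day.
Q = K_eq · A · (Δh/L) = 0.6046 × 1860 × (3.86/18.93) = 229.3 m³/day.

229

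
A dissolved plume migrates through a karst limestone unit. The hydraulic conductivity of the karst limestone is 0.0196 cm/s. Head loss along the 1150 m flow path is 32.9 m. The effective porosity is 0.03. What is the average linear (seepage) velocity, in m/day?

Convert K: 0.0196 cm/s × 864 = 16.93 m/day.
Hydraulic gradient i = Δh / L = 32.9 / 1150 = 0.02861.
Darcy flux q = K · i = 16.93 × 0.02861 = 0.4845 m/day.
Seepage velocity v = q / n_e = 0.4845 / 0.03 = 16.15 m/day.

16.1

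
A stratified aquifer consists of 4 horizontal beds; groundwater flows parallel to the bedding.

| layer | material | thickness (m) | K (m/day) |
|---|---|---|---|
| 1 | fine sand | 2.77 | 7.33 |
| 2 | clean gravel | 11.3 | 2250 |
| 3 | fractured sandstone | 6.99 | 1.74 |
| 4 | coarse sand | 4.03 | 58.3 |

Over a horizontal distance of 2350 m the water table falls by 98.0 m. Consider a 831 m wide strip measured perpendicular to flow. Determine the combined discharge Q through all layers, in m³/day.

Flow is parallel to layering, so each bed carries its own Darcy discharge and the transmissivities add.
Σ(K_i·b_i) = 7.33×2.77 + 2250×11.3 + 1.74×6.99 + 58.3×4.03 = 25692 m²/day.
Hydraulic gradient i = Δh / L = 98.0 / 2350 = 0.04170.
Q = Σ(K_i·b_i) · W · i = 25692 × 831 × 0.04170 = 8.904e+05 m³/day.

890000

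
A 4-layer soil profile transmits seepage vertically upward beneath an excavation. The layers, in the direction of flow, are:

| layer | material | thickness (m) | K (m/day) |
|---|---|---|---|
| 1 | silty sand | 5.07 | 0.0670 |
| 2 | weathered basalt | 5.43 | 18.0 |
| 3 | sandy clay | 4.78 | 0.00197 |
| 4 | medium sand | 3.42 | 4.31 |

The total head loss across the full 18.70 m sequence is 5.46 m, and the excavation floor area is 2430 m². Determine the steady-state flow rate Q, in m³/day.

Flow is perpendicular to layering, so the layers act in series and the equivalent K is the thickness-weighted harmonic mean.
Total thickness L = 5.07 + 5.43 + 4.78 + 3.42 = 18.70 m.
Σ(b_i/K_i) = 5.07/0.0670 + 5.43/18.0 + 4.78/0.00197 + 3.42/4.31 = 2503 d.
K_eq = L / Σ(b_i/K_i) = 18.70 / 2503 = 0.007471 m/day.
Q = K_eq · A · (Δh/L) = 0.007471 × 2430 × (5.46/18.70) = 5.300 m³/day.

5.30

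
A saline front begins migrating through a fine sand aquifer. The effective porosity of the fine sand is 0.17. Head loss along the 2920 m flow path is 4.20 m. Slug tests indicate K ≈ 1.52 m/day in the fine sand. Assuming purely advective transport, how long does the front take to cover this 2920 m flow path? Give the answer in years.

Hydraulic gradient i = Δh / L = 4.20 / 2920 = 0.001438.
Darcy flux q = K · i = 1.520 × 0.001438 = 0.002186 m/day.
Seepage velocity v = q / n_e = 0.002186 / 0.17 = 0.01286 m/day.
Travel time t = L / v = 2920 / 0.01286 = 2.271e+05 days = 621.6 years.

622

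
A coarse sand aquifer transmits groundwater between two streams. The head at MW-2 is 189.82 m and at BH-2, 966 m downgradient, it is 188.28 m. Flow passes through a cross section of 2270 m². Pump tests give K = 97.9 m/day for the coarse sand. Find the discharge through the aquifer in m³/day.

Hydraulic gradient i = (189.82 − 188.28) / 966 = 1.54 / 966 = 0.001594.
Darcy's law: Q = K · A · i = 97.90 × 2270 × 0.001594 = 354.3 m³/day.

354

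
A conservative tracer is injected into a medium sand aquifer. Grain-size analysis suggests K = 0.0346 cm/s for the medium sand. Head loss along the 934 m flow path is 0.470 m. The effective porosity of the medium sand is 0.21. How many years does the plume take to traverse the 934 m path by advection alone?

Convert K: 0.0346 cm/s × 864 = 29.89 m/day.
Hydraulic gradient i = Δh / L = 0.470 / 934 = 0.0005032.
Darcy flux q = K · i = 29.89 × 0.0005032 = 0.01504 m/day.
Seepage velocity v = q / n_e = 0.01504 / 0.21 = 0.07163 m/day.
Travel time t = L / v = 934 / 0.07163 = 13038 days = 35.70 years.

35.7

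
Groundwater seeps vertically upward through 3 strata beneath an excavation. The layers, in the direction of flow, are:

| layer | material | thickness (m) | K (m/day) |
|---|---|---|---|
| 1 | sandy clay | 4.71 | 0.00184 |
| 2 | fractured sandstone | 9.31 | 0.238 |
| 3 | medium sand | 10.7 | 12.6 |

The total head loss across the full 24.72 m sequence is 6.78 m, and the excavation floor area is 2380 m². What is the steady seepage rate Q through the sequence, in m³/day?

6.21

Flow is perpendicular to layering, so the layers act in series and the equivalent K is the thickness-weighted harmonic mean.
Total thickness L = 4.71 + 9.31 + 10.7 = 24.72 m.
Σ(b_i/K_i) = 4.71/0.00184 + 9.31/0.238 + 10.7/12.6 = 2600 d.
K_eq = L / Σ(b_i/K_i) = 24.72 / 2600 = 0.009509 m/day.
Q = K_eq · A · (Δh/L) = 0.009509 × 2380 × (6.78/24.72) = 6.207 m³/day.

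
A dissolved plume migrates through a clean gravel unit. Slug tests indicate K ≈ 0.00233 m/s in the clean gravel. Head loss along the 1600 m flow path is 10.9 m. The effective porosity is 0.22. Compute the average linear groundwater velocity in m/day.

6.23

Convert K: 0.00233 m/s × 86400 = 201.3 m/day.
Hydraulic gradient i = Δh / L = 10.9 / 1600 = 0.006812.
Darcy flux q = K · i = 201.3 × 0.006812 = 1.371 m/day.
Seepage velocity v = q / n_e = 1.371 / 0.22 = 6.234 m/day.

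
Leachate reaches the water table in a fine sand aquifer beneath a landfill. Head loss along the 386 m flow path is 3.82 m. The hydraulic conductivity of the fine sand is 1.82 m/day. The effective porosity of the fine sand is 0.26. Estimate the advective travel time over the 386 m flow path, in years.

Hydraulic gradient i = Δh / L = 3.82 / 386 = 0.009896.
Darcy flux q = K · i = 1.820 × 0.009896 = 0.01801 m/day.
Seepage velocity v = q / n_e = 0.01801 / 0.26 = 0.06927 m/day.
Travel time t = L / v = 386 / 0.06927 = 5572 days = 15.26 years.

15.3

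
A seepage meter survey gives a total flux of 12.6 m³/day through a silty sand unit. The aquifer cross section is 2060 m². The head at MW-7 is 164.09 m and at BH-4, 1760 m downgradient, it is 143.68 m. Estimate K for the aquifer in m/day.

0.527

Hydraulic gradient i = (164.09 − 143.68) / 1760 = 20.41 / 1760 = 0.01160.
From Q = K·A·i, K = Q / (A·i) = 12.6 / (2060 × 0.01160) = 0.5274 m/day.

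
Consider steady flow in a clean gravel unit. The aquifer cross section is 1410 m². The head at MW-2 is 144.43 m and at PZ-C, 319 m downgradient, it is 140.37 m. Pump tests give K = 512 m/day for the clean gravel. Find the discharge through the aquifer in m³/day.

9190

Hydraulic gradient i = (144.43 − 140.37) / 319 = 4.06 / 319 = 0.01273.
Darcy's law: Q = K · A · i = 512.0 × 1410 × 0.01273 = 9188 m³/day.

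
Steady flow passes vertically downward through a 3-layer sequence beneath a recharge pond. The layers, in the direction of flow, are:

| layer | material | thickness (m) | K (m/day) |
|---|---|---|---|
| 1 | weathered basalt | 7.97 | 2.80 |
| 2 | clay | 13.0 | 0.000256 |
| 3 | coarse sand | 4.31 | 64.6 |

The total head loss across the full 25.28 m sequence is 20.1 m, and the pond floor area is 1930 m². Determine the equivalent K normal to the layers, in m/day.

Flow is perpendicular to layering, so the layers act in series and the equivalent K is the thickness-weighted harmonic mean.
Total thickness L = 7.97 + 13.0 + 4.31 = 25.28 m.
Σ(b_i/K_i) = 7.97/2.80 + 13.0/0.000256 + 4.31/64.6 = 50784 d.
K_eq = L / Σ(b_i/K_i) = 25.28 / 50784 = 0.0004978 m/day.

0.000498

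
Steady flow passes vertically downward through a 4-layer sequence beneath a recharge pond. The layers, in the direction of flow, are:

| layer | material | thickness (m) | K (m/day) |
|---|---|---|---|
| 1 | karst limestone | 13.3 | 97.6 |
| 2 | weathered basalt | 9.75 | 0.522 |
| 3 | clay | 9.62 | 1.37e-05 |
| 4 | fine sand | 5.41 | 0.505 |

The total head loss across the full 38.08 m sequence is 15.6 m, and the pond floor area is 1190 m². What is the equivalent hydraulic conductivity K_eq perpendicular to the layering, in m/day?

5.42e-05

Flow is perpendicular to layering, so the layers act in series and the equivalent K is the thickness-weighted harmonic mean.
Total thickness L = 13.3 + 9.75 + 9.62 + 5.41 = 38.08 m.
Σ(b_i/K_i) = 13.3/97.6 + 9.75/0.522 + 9.62/1.37e-05 + 5.41/0.505 = 7.022e+05 d.
K_eq = L / Σ(b_i/K_i) = 38.08 / 7.022e+05 = 5.423e-05 m/day.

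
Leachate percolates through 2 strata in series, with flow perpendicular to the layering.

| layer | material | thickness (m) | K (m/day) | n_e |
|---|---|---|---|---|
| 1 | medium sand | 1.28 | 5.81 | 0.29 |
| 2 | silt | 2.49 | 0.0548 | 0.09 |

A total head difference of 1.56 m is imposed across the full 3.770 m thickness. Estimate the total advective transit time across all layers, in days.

17.4

With flow normal to the layers, continuity requires the same specific discharge q through every layer.
Σ(b_i/K_i) = 1.28/5.81 + 2.49/0.0548 = 45.66 d.
q = Δh / Σ(b_i/K_i) = 1.56 / 45.66 = 0.03417 m/day.
In each layer the seepage velocity is v_i = q/n_i, so the layer transit time is t_i = b_i·n_i / q:
  layer 1 (medium sand): t_1 = 1.28 × 0.29 / 0.03417 = 10.86 d
  layer 2 (silt): t_2 = 2.49 × 0.09 / 0.03417 = 6.559 d
Total t = Σ t_i = 17.42 days.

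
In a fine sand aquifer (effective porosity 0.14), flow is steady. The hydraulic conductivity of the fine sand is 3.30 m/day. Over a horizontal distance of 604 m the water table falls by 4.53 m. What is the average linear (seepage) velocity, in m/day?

Hydraulic gradient i = Δh / L = 4.53 / 604 = 0.007500.
Darcy flux q = K · i = 3.300 × 0.007500 = 0.02475 m/day.
Seepage velocity v = q / n_e = 0.02475 / 0.14 = 0.1768 m/day.

0.177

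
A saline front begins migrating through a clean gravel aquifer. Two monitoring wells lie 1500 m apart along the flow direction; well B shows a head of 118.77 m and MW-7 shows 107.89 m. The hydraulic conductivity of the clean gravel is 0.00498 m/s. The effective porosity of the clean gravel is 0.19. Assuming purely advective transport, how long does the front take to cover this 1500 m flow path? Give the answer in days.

91.3

Convert K: 0.00498 m/s × 86400 = 430.3 m/day.
Hydraulic gradient i = (118.77 − 107.89) / 1500 = 10.88 / 1500 = 0.007253.
Darcy flux q = K · i = 430.3 × 0.007253 = 3.121 m/day.
Seepage velocity v = q / n_e = 3.121 / 0.19 = 16.43 m/day.
Travel time t = L / v = 1500 / 16.43 = 91.32 days.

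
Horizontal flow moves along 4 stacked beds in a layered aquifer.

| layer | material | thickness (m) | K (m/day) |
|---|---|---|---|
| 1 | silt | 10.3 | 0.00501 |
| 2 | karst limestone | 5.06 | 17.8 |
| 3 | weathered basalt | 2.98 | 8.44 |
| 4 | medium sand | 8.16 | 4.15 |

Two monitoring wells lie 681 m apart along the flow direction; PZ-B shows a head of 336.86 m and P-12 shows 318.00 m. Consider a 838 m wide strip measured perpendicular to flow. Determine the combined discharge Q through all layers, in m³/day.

3460

Flow is parallel to layering, so each bed carries its own Darcy discharge and the transmissivities add.
Σ(K_i·b_i) = 0.00501×10.3 + 17.8×5.06 + 8.44×2.98 + 4.15×8.16 = 149.1 m²/day.
Hydraulic gradient i = (336.86 − 318.00) / 681 = 18.86 / 681 = 0.02769.
Q = Σ(K_i·b_i) · W · i = 149.1 × 838 × 0.02769 = 3461 m³/day.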